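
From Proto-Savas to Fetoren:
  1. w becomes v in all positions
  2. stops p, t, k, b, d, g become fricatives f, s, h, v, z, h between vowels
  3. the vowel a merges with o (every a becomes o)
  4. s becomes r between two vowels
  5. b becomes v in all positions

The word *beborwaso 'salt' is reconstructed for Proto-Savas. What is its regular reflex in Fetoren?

vevorvoro

Fetoren: start from *beborwaso.
  rule 1 (unconditioned shift): beborwaso → beborvaso
  rule 2 (intervocalic lenition): beborvaso → bevorvaso
  rule 3 (vowel merger): bevorvaso → bevorvoso
  rule 4 (rhotacism): bevorvoso → bevorvoro
  rule 5 (unconditioned shift): bevorvoro → vevorvoro
  ⇒ Fetoren vevorvoro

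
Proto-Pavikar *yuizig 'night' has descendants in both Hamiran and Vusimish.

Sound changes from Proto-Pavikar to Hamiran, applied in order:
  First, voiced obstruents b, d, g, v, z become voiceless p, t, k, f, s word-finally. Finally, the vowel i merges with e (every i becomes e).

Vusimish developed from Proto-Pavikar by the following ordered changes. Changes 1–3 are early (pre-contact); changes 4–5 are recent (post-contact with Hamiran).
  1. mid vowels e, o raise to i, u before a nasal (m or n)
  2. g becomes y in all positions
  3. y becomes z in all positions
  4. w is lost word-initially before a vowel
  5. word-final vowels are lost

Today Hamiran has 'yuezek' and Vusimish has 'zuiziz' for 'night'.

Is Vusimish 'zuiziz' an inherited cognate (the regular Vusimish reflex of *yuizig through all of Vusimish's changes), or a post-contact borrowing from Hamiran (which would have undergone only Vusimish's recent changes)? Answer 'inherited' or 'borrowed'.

inherited

If inherited, *yuizig would pass through all of Vusimish's changes:
Vusimish: *yuizig > yuiziy > zuiziz  (by unconditioned shift, unconditioned shift)
If borrowed from Hamiran 'yuezek' after the early changes, it would undergo only the recent ones:
  rule 4 (glide loss): no change (yuezek)
  rule 5 (apocope): no change (yuezek)
  ⇒ as a loan: yuezek
Vusimish 'zuiziz' matches the inherited outcome exactly, so it is an inherited cognate, not a loan.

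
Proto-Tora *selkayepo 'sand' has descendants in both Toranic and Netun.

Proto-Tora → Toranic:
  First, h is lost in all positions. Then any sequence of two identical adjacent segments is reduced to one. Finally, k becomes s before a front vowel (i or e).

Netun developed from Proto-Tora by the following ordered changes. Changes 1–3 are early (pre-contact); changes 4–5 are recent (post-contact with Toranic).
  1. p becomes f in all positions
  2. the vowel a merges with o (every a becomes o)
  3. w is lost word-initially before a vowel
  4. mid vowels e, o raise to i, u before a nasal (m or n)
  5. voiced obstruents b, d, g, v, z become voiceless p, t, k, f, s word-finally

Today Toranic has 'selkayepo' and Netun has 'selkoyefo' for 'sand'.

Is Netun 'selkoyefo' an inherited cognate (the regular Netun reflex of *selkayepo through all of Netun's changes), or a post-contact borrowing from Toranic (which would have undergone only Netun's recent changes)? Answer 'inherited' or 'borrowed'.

If inherited, *selkayepo would pass through all of Netun's changes:
Netun: start from *selkayepo.
  rule 1 (unconditioned shift): selkayepo → selkayefo
  rule 2 (vowel merger): selkayefo → selkoyefo
  rule 3: no change — selkoyefo
  rule 4: no change — selkoyefo
  rule 5: no change — selkoyefo
  ⇒ Netun selkoyefo
If borrowed from Toranic 'selkayepo' after the early changes, it would undergo only the recent ones:
  rule 4 (pre-nasal raising): no change (selkayepo)
  rule 5 (final devoicing): no change (selkayepo)
  ⇒ as a loan: selkayepo
Netun 'selkoyefo' matches the inherited outcome exactly, so it is an inherited cognate, not a loan.

inherited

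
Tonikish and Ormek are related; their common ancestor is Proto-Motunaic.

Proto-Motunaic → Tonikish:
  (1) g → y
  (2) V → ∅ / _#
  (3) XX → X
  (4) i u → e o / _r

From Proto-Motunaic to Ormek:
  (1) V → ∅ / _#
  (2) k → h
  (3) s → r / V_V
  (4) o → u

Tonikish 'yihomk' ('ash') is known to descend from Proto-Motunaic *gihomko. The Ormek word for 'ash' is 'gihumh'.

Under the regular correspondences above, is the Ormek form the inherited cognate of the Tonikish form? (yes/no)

Derive the expected Ormek reflex of *gihomko:
Ormek: *gihomko
  gihomko → gihomk   [apocope]
  gihomk → gihomh   [unconditioned shift]
  gihomh (rule 3 does not apply)
  gihomh → gihumh   [vowel merger]
  giving Ormek gihumh.
Ormek 'gihumh' matches the regular reflex exactly, so the pair is cognate.

yes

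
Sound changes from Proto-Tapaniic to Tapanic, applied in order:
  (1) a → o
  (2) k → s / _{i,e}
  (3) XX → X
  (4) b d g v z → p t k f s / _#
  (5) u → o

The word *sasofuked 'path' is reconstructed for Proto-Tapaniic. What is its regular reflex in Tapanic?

sosofoset

Tapanic: *sasofuked
  sasofuked → sosofuked   [vowel merger]
  sosofuked → sosofused   [palatalisation]
  sosofused (rule 3 does not apply)
  sosofused → sosofuset   [final devoicing]
  sosofuset → sosofoset   [vowel merger]
  giving Tapanic sosofoset.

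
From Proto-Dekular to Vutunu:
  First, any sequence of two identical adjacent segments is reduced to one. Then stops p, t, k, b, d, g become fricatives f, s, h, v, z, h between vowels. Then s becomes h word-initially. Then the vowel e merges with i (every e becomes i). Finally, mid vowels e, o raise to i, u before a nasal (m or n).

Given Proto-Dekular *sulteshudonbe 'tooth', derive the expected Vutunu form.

Vutunu: start from *sulteshudonbe.
  rule 1: no change — sulteshudonbe
  rule 2 (intervocalic lenition): sulteshudonbe → sulteshuzonbe
  rule 3 (debuccalisation): sulteshuzonbe → hulteshuzonbe
  rule 4 (vowel merger): hulteshuzonbe → hultishuzonbi
  rule 5 (pre-nasal raising): hultishuzonbi → hultishuzunbi
  ⇒ Vutunu hultishuzunbi

hultishuzunbi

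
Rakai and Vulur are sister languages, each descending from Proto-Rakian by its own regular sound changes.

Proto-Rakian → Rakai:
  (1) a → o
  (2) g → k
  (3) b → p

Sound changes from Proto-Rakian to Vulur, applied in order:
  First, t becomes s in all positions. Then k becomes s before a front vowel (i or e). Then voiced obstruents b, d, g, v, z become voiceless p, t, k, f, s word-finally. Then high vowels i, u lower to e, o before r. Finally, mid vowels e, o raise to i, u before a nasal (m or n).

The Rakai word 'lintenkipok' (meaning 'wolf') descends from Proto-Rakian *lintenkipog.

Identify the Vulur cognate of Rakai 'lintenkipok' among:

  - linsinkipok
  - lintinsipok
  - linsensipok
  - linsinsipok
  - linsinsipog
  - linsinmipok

Vulur: start from *lintenkipog.
  rule 1 (unconditioned shift): lintenkipog → linsenkipog
  rule 2 (palatalisation): linsenkipog → linsensipog
  rule 3 (final devoicing): linsensipog → linsensipok
  rule 4: no change — linsensipok
  rule 5 (pre-nasal raising): linsensipok → linsinsipok
  ⇒ Vulur linsinsipok
The other candidates each miss or misapply at least one Vulur change.

linsinsipok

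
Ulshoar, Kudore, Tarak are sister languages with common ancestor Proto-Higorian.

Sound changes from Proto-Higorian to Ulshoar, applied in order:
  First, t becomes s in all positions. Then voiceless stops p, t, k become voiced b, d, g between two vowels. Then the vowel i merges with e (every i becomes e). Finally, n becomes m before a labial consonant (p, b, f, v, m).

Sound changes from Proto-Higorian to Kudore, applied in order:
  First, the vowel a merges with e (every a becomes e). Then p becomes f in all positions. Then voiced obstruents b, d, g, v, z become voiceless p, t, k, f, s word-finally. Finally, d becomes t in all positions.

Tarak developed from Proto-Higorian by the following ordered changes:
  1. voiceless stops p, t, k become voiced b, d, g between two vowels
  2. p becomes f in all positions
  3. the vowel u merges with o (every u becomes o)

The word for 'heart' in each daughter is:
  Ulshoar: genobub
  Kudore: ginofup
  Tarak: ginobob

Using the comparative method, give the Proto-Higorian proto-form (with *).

Position 2: Ulshoar has e, Kudore has i, Tarak has i. Kudore preserves i here (none of its changes turn any other segment into i), so the proto-segment is *i.
Position 6: Ulshoar has u, Kudore has u, Tarak has o. Ulshoar preserves u here (none of its changes turn any other segment into u), so the proto-segment is *u.
Position 5: Ulshoar has b, Kudore has f, Tarak has b. Taking the neighbouring segments as reconstructed: Ulshoar b could go back to *p or *b; Kudore f could go back to *p or *f; Tarak b could go back to *p or *b — the one source consistent with every daughter is *p.
Continuing position by position gives *ginopub; check it forward:
Ulshoar: start from *ginopub.
  rule 1: no change — ginopub
  rule 2 (intervocalic voicing): ginopub → ginobub
  rule 3 (vowel merger): ginobub → genobub
  rule 4: no change — genobub
  ⇒ Ulshoar genobub
Kudore: start from *ginopub.
  rule 1: no change — ginopub
  rule 2 (unconditioned shift): ginopub → ginofub
  rule 3 (final devoicing): ginofub → ginofup
  rule 4: no change — ginofup
  ⇒ Kudore ginofup
Tarak: *ginopub
  ginopub → ginobub   [intervocalic voicing]
  ginobub (rule 2 does not apply)
  ginobub → ginobob   [vowel merger]
  giving Tarak ginobob.
*ginopub is the unique common source.

*ginopub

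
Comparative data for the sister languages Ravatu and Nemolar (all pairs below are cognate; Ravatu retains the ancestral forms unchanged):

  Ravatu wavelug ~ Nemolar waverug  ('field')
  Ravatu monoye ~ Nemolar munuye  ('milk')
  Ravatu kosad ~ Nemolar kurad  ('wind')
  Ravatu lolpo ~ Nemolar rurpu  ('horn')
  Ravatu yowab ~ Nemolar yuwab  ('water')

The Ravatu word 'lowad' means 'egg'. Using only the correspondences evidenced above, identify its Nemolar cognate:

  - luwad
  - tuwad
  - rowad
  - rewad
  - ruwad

lolpo ~ rurpu — Ravatu l corresponds to Nemolar r word-initially before a back vowel.
monoye ~ munuye, kosad ~ kurad — Ravatu o corresponds to Nemolar u after a consonant, before a consonant other than r, m, n, p, b, f, v.
Applying these to Ravatu 'lowad':
  lowad → rowad   (l→r word-initially before a back vowel)
  rowad → ruwad   (o→u after a consonant, before a consonant other than r, m, n, p, b, f, v)
So the Nemolar cognate is 'ruwad'.

ruwad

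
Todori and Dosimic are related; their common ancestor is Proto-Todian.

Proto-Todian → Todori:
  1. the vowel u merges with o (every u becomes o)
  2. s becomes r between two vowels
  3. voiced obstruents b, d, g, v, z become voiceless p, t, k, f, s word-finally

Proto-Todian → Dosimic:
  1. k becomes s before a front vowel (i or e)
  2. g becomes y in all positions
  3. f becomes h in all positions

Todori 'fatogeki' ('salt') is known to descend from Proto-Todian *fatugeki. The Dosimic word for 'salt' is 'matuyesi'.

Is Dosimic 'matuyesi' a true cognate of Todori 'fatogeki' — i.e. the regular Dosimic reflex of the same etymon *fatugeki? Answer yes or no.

Derive the expected Dosimic reflex of *fatugeki:
Dosimic: *fatugeki
  fatugeki → fatugesi   [palatalisation]
  fatugesi → fatuyesi   [unconditioned shift]
  fatuyesi → hatuyesi   [unconditioned shift]
  giving Dosimic hatuyesi.
The regular Dosimic reflex would be 'hatuyesi', but the attested form is 'matuyesi'. The correspondence is irregular, so they are not cognates (the Dosimic form has a different source).

no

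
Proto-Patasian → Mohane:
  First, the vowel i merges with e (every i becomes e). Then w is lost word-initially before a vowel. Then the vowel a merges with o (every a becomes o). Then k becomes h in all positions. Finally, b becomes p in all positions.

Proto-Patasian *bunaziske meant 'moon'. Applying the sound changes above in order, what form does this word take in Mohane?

Mohane: *bunaziske
  bunaziske → bunazeske   [vowel merger]
  bunazeske (rule 2 does not apply)
  bunazeske → bunozeske   [vowel merger]
  bunozeske → bunozeshe   [unconditioned shift]
  bunozeshe → punozeshe   [unconditioned shift]
  giving Mohane punozeshe.

punozeshe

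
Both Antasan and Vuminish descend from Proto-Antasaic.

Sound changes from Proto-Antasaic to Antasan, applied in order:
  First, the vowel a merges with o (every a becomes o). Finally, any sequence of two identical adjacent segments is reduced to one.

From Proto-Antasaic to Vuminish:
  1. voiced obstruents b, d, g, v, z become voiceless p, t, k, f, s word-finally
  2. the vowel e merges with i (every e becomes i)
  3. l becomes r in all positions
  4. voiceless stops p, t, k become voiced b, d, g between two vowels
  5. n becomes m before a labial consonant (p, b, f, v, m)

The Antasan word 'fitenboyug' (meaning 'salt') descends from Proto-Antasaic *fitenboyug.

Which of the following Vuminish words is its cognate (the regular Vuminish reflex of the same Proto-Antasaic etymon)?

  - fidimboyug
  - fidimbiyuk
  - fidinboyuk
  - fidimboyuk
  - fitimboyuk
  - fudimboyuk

fidimboyuk

Vuminish: *fitenboyug
  fitenboyug → fitenboyuk   [final devoicing]
  fitenboyuk → fitinboyuk   [vowel merger]
  fitinboyuk (rule 3 does not apply)
  fitinboyuk → fidinboyuk   [intervocalic voicing]
  fidinboyuk → fidimboyuk   [nasal place assimilation]
  giving Vuminish fidimboyuk.
Among the options, 'fidimboyuk' alone shows every Vuminish change applied in order.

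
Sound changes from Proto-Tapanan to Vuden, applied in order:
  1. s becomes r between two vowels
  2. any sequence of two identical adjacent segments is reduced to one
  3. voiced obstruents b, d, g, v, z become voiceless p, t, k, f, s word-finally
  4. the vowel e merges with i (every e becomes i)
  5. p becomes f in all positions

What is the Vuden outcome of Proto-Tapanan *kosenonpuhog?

korinonfuhok

Vuden: start from *kosenonpuhog.
  rule 1 (rhotacism): kosenonpuhog → korenonpuhog
  rule 2: no change — korenonpuhog
  rule 3 (final devoicing): korenonpuhog → korenonpuhok
  rule 4 (vowel merger): korenonpuhok → korinonpuhok
  rule 5 (unconditioned shift): korinonpuhok → korinonfuhok
  ⇒ Vuden korinonfuhok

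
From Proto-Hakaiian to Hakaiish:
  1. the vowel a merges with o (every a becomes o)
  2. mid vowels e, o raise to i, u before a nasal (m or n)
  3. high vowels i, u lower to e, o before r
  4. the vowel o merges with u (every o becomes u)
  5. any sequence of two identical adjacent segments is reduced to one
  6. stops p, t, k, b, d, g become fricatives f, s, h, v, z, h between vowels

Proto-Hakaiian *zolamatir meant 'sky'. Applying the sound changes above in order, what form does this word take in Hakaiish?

zulumuser

Hakaiish: *zolamatir > zolomotir > zolumotir > zolumoter > zulumuter > zulumuser  (by vowel merger, pre-nasal raising, pre-rhotic lowering, vowel merger, intervocalic lenition)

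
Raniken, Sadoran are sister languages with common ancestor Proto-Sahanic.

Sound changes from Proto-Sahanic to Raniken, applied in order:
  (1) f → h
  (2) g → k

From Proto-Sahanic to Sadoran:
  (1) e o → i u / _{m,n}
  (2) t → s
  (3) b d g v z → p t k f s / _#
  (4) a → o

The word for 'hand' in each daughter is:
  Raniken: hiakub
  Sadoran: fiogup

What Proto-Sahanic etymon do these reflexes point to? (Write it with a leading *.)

*fiagub

Position 4: Raniken has k, Sadoran has g. Sadoran preserves g here (none of its changes turn any other segment into g), so the proto-segment is *g.
Position 6: Raniken has b, Sadoran has p. Raniken preserves b here (none of its changes turn any other segment into b), so the proto-segment is *b.
Continuing position by position gives *fiagub; check it forward:
Raniken: *fiagub
  fiagub → hiagub   [unconditioned shift]
  hiagub → hiakub   [unconditioned shift]
  giving Raniken hiakub.
Sadoran: start from *fiagub.
  rule 1: no change — fiagub
  rule 2: no change — fiagub
  rule 3 (final devoicing): fiagub → fiagup
  rule 4 (vowel merger): fiagup → fiogup
  ⇒ Sadoran fiogup
*fiagub is the unique common source.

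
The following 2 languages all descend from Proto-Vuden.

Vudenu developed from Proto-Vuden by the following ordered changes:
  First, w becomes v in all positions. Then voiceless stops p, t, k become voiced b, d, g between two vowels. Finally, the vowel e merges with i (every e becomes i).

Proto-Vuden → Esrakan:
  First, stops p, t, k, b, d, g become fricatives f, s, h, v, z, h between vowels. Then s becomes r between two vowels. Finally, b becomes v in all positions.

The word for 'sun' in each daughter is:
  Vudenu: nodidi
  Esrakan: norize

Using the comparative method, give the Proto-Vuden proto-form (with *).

*notide

Position 6: Vudenu has i, Esrakan has e. Esrakan preserves e here (none of its changes turn any other segment into e), so the proto-segment is *e.
Position 3: Vudenu has d, Esrakan has r. Taking the neighbouring segments as reconstructed: Vudenu d could go back to *t or *d; Esrakan r could go back to *t or *s or *r — the one source consistent with every daughter is *t.
Position 5: Vudenu has d, Esrakan has z. Taking the neighbouring segments as reconstructed: Vudenu d could go back to *t or *d; Esrakan z could go back to *d or *z — the one source consistent with every daughter is *d.
Continuing position by position gives *notide; check it forward:
Vudenu: *notide
  notide (rule 1 does not apply)
  notide → nodide   [intervocalic voicing]
  nodide → nodidi   [vowel merger]
  giving Vudenu nodidi.
Esrakan: *notide > nosize > norize  (by intervocalic lenition, rhotacism)
Only *notide yields all of Vudenu nodidi, Esrakan norize.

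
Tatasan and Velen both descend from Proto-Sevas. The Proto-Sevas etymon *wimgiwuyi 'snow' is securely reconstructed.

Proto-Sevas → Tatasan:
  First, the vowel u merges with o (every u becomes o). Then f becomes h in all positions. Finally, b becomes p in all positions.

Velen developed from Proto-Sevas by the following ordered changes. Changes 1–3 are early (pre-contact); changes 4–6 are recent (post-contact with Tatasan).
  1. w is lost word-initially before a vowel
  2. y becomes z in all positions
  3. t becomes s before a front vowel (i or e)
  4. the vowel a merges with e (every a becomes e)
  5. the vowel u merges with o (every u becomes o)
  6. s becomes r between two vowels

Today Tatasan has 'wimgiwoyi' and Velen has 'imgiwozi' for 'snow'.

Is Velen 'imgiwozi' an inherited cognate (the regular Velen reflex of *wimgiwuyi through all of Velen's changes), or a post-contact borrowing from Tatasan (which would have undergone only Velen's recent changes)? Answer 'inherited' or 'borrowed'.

If inherited, *wimgiwuyi would pass through all of Velen's changes:
Velen: *wimgiwuyi
  wimgiwuyi → imgiwuyi   [glide loss]
  imgiwuyi → imgiwuzi   [unconditioned shift]
  imgiwuzi (rule 3 does not apply)
  imgiwuzi (rule 4 does not apply)
  imgiwuzi → imgiwozi   [vowel merger]
  imgiwozi (rule 6 does not apply)
  giving Velen imgiwozi.
If borrowed from Tatasan 'wimgiwoyi' after the early changes, it would undergo only the recent ones:
  rule 4 (vowel merger): no change (wimgiwoyi)
  rule 5 (vowel merger): no change (wimgiwoyi)
  rule 6 (rhotacism): no change (wimgiwoyi)
  ⇒ as a loan: wimgiwoyi
Velen 'imgiwozi' matches the inherited outcome exactly, so it is an inherited cognate, not a loan.

inherited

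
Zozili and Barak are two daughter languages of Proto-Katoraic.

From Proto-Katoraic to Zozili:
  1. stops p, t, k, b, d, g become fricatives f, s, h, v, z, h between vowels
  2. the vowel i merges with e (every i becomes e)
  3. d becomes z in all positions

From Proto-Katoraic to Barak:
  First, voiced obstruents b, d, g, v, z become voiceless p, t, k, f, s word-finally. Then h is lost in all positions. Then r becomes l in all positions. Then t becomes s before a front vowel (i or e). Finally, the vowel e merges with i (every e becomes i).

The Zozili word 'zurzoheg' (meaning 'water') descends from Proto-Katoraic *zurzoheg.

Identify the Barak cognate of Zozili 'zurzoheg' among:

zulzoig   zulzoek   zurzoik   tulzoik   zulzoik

Barak: *zurzoheg > zurzohek > zurzoek > zulzoek > zulzoik  (by final devoicing, h-loss, unconditioned shift, vowel merger)

zulzoik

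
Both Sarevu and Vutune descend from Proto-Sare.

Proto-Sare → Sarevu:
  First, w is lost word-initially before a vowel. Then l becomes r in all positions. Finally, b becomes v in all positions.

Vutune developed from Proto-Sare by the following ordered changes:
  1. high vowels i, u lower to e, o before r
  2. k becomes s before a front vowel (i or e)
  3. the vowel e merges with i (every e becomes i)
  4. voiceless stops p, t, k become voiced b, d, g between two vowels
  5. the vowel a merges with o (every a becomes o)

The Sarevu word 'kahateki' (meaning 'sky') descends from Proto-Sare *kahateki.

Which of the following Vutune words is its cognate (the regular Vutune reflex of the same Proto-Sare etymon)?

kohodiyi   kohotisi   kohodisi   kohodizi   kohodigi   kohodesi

kohodisi

Vutune: *kahateki
  kahateki (rule 1 does not apply)
  kahateki → kahatesi   [palatalisation]
  kahatesi → kahatisi   [vowel merger]
  kahatisi → kahadisi   [intervocalic voicing]
  kahadisi → kohodisi   [vowel merger]
  giving Vutune kohodisi.
Among the options, 'kohodisi' alone shows every Vutune change applied in order.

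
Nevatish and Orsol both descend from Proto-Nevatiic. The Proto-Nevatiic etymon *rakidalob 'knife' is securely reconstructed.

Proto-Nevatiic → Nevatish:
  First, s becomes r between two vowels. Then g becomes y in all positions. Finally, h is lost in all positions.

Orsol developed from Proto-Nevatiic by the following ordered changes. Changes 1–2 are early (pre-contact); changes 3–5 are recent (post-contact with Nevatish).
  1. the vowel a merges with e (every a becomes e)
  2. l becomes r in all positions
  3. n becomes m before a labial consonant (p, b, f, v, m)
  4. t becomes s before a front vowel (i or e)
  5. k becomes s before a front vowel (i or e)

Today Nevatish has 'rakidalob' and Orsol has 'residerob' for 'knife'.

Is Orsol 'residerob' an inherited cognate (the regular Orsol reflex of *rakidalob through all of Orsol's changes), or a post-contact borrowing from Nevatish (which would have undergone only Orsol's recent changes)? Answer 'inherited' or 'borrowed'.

If inherited, *rakidalob would pass through all of Orsol's changes:
Orsol: *rakidalob
  rakidalob → rekidelob   [vowel merger]
  rekidelob → rekiderob   [unconditioned shift]
  rekiderob (rule 3 does not apply)
  rekiderob (rule 4 does not apply)
  rekiderob → residerob   [palatalisation]
  giving Orsol residerob.
If borrowed from Nevatish 'rakidalob' after the early changes, it would undergo only the recent ones:
  rule 3 (nasal place assimilation): no change (rakidalob)
  rule 4 (palatalisation): no change (rakidalob)
  rule 5 (palatalisation): rakidalob → rasidalob
  ⇒ as a loan: rasidalob
Orsol 'residerob' matches the inherited outcome exactly, so it is an inherited cognate, not a loan.

inherited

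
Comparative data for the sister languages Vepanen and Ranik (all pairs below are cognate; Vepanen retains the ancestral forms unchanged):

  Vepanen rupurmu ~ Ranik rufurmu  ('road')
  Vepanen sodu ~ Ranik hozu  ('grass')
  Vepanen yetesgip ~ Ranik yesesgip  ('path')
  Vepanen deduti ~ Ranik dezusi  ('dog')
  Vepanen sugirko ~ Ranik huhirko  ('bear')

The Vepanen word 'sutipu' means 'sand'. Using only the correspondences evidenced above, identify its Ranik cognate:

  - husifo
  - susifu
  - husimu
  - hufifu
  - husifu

husifu

sugirko ~ huhirko — Vepanen s corresponds to Ranik h word-initially before a back vowel.
deduti ~ dezusi — Vepanen t corresponds to Ranik s between vowels (before a front vowel).
rupurmu ~ rufurmu — Vepanen p corresponds to Ranik f between vowels (before a back vowel).
Applying these to Vepanen 'sutipu':
  sutipu → hutipu   (s→h word-initially before a back vowel)
  hutipu → husipu   (t→s between vowels (before a front vowel))
  husipu → husifu   (p→f between vowels (before a back vowel))
So the Ranik cognate is 'husifu'.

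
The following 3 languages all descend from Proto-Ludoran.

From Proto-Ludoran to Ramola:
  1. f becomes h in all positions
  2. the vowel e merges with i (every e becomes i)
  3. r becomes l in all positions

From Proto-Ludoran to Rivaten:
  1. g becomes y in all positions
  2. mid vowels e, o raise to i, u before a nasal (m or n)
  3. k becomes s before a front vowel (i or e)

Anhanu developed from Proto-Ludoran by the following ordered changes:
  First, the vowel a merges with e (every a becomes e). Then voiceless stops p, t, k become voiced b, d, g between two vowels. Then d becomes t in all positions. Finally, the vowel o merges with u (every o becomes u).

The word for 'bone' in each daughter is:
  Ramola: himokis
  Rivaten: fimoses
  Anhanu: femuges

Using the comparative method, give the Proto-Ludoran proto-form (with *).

*femokes

Position 2: Ramola has i, Rivaten has i, Anhanu has e. Taking the neighbouring segments as reconstructed: Ramola i could go back to *e or *i; Rivaten i could go back to *e or *i; Anhanu e could go back to *a or *e — the one source consistent with every daughter is *e.
Position 4: Ramola has o, Rivaten has o, Anhanu has u. Ramola preserves o here (none of its changes turn any other segment into o), so the proto-segment is *o.
This points to *femokes. Verify forward in each daughter:
Ramola: *femokes > hemokes > himokis  (by unconditioned shift, vowel merger)
Rivaten: *femokes
  femokes (rule 1 does not apply)
  femokes → fimokes   [pre-nasal raising]
  fimokes → fimoses   [palatalisation]
  giving Rivaten fimoses.
Anhanu: *femokes
  femokes (rule 1 does not apply)
  femokes → femoges   [intervocalic voicing]
  femoges (rule 3 does not apply)
  femoges → femuges   [vowel merger]
  giving Anhanu femuges.
No other proto-form is consistent with every reflex, so the reconstruction is *femokes.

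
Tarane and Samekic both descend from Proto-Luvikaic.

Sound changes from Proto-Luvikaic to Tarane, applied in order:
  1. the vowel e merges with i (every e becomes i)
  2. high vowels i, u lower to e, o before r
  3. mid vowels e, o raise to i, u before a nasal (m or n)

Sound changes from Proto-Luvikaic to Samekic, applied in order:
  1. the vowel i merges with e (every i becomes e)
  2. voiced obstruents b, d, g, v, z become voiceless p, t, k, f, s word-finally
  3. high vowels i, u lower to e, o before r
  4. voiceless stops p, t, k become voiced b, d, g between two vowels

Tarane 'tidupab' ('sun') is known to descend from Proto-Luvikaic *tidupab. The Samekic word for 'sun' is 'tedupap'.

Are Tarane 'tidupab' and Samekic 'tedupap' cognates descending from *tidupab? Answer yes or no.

no

Derive the expected Samekic reflex of *tidupab:
Samekic: *tidupab > tedupab > tedupap > tedubap  (by vowel merger, final devoicing, intervocalic voicing)
The regular Samekic reflex would be 'tedubap', but the attested form is 'tedupap'. The correspondence is irregular, so they are not cognates (the Samekic form has a different source).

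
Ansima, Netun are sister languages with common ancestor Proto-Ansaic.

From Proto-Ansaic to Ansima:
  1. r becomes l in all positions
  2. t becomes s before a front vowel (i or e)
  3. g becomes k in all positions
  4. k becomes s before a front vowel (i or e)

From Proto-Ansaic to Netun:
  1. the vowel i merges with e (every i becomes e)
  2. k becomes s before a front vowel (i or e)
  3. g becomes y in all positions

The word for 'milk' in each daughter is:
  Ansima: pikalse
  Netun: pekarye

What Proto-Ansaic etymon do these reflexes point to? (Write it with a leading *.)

Position 6: Ansima has s, Netun has y. Taking the neighbouring segments as reconstructed: Ansima s could go back to *t or *k or *g or *s; Netun y could go back to *g or *y — the one source consistent with every daughter is *g.
Position 2: Ansima has i, Netun has e. Ansima preserves i here (none of its changes turn any other segment into i), so the proto-segment is *i.
Position 5: Ansima has l, Netun has r. Netun preserves r here (none of its changes turn any other segment into r), so the proto-segment is *r.
Continuing position by position gives *pikarge; check it forward:
Ansima: *pikarge
  pikarge → pikalge   [unconditioned shift]
  pikalge (rule 2 does not apply)
  pikalge → pikalke   [unconditioned shift]
  pikalke → pikalse   [palatalisation]
  giving Ansima pikalse.
Netun: start from *pikarge.
  rule 1 (vowel merger): pikarge → pekarge
  rule 2: no change — pekarge
  rule 3 (unconditioned shift): pekarge → pekarye
  ⇒ Netun pekarye
Only *pikarge yields all of Ansima pikalse, Netun pekarye.

*pikarge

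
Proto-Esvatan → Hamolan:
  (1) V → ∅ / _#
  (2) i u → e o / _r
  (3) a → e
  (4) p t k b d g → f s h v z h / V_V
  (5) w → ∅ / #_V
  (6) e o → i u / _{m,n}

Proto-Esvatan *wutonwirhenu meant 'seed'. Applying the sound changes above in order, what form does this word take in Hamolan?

Hamolan: start from *wutonwirhenu.
  rule 1 (apocope): wutonwirhenu → wutonwirhen
  rule 2 (pre-rhotic lowering): wutonwirhen → wutonwerhen
  rule 3: no change — wutonwerhen
  rule 4 (intervocalic lenition): wutonwerhen → wusonwerhen
  rule 5 (glide loss): wusonwerhen → usonwerhen
  rule 6 (pre-nasal raising): usonwerhen → usunwerhin
  ⇒ Hamolan usunwerhin

usunwerhin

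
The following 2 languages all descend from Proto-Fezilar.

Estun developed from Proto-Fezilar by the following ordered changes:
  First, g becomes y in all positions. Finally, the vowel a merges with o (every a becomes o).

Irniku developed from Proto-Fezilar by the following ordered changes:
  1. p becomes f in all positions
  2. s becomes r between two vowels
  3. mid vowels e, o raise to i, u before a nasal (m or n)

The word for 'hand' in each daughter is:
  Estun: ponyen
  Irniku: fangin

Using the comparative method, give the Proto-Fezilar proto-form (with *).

*pangen

Position 2: Estun has o, Irniku has a. Irniku preserves a here (none of its changes turn any other segment into a), so the proto-segment is *a.
Position 4: Estun has y, Irniku has g. Irniku preserves g here (none of its changes turn any other segment into g), so the proto-segment is *g.
Position 5: Estun has e, Irniku has i. Estun preserves e here (none of its changes turn any other segment into e), so the proto-segment is *e.
Verify the candidate proto-form against each daughter:
Estun: start from *pangen.
  rule 1 (unconditioned shift): pangen → panyen
  rule 2 (vowel merger): panyen → ponyen
  ⇒ Estun ponyen
Irniku: *pangen
  pangen → fangen   [unconditioned shift]
  fangen (rule 2 does not apply)
  fangen → fangin   [pre-nasal raising]
  giving Irniku fangin.
*pangen is the unique common source.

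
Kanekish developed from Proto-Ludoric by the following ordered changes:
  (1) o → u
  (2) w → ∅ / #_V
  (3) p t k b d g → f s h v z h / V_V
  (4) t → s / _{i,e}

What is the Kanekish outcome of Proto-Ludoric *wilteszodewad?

ilseszuzewad

Kanekish: *wilteszodewad
  wilteszodewad → wilteszudewad   [vowel merger]
  wilteszudewad → ilteszudewad   [glide loss]
  ilteszudewad → ilteszuzewad   [intervocalic lenition]
  ilteszuzewad → ilseszuzewad   [palatalisation]
  giving Kanekish ilseszuzewad.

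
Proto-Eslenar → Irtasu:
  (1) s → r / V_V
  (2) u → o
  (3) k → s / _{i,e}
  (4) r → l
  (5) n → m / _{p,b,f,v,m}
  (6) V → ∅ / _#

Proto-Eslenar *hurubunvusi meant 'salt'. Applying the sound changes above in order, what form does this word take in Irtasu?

holobomvol

Irtasu: *hurubunvusi
  hurubunvusi → hurubunvuri   [rhotacism]
  hurubunvuri → horobonvori   [vowel merger]
  horobonvori (rule 3 does not apply)
  horobonvori → holobonvoli   [unconditioned shift]
  holobonvoli → holobomvoli   [nasal place assimilation]
  holobomvoli → holobomvol   [apocope]
  giving Irtasu holobomvol.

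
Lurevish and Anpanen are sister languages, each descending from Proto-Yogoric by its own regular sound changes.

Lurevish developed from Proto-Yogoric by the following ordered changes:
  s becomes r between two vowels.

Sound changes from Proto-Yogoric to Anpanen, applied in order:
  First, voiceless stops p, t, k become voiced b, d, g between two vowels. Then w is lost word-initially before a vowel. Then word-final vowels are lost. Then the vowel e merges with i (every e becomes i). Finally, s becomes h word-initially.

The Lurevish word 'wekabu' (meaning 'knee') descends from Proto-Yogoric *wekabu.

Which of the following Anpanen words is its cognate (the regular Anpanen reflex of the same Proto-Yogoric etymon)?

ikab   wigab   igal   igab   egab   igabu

Anpanen: start from *wekabu.
  rule 1 (intervocalic voicing): wekabu → wegabu
  rule 2 (glide loss): wegabu → egabu
  rule 3 (apocope): egabu → egab
  rule 4 (vowel merger): egab → igab
  rule 5: no change — igab
  ⇒ Anpanen igab
Only 'igab' matches the regular Anpanen development of *wekabu.

igab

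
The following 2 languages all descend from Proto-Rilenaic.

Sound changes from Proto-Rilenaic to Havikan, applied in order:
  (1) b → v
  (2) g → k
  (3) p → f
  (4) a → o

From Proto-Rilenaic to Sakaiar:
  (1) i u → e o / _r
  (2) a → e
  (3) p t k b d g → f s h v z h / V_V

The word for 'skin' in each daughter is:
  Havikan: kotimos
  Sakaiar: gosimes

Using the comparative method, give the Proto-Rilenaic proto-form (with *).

*gotimas

Position 3: Havikan has t, Sakaiar has s. Havikan preserves t here (none of its changes turn any other segment into t), so the proto-segment is *t.
Position 1: Havikan has k, Sakaiar has g. Sakaiar preserves g here (none of its changes turn any other segment into g), so the proto-segment is *g.
Position 6: Havikan has o, Sakaiar has e. Taking the neighbouring segments as reconstructed: Havikan o could go back to *a or *o; Sakaiar e could go back to *a or *e — the one source consistent with every daughter is *a.
The remaining positions agree across the daughters. Check the candidate against every language:
Havikan: start from *gotimas.
  rule 1: no change — gotimas
  rule 2 (unconditioned shift): gotimas → kotimas
  rule 3: no change — kotimas
  rule 4 (vowel merger): kotimas → kotimos
  ⇒ Havikan kotimos
Sakaiar: *gotimas
  gotimas (rule 1 does not apply)
  gotimas → gotimes   [vowel merger]
  gotimes → gosimes   [intervocalic lenition]
  giving Sakaiar gosimes.
No other proto-form is consistent with every reflex, so the reconstruction is *gotimas.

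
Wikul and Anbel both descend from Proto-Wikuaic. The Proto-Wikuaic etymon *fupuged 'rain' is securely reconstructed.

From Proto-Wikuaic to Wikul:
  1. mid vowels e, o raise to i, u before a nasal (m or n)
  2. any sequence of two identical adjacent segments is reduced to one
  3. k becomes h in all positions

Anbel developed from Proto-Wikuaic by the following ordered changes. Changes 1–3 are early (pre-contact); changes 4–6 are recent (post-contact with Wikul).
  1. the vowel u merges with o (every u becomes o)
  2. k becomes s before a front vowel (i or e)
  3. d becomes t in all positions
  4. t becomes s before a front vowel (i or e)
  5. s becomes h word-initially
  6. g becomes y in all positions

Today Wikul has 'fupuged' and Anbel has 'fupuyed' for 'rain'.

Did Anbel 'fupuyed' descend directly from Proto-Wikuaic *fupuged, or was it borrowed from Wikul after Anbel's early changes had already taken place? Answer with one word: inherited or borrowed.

If inherited, *fupuged would pass through all of Anbel's changes:
Anbel: *fupuged > fopoged > fopoget > fopoyet  (by vowel merger, unconditioned shift, unconditioned shift)
If borrowed from Wikul 'fupuged' after the early changes, it would undergo only the recent ones:
  rule 4 (palatalisation): no change (fupuged)
  rule 5 (debuccalisation): no change (fupuged)
  rule 6 (unconditioned shift): fupuged → fupuyed
  ⇒ as a loan: fupuyed
Anbel 'fupuyed' matches the loan outcome 'fupuyed', not the inherited 'fopoyet' — it skipped the early Anbel changes, so it was borrowed from Wikul.

borrowed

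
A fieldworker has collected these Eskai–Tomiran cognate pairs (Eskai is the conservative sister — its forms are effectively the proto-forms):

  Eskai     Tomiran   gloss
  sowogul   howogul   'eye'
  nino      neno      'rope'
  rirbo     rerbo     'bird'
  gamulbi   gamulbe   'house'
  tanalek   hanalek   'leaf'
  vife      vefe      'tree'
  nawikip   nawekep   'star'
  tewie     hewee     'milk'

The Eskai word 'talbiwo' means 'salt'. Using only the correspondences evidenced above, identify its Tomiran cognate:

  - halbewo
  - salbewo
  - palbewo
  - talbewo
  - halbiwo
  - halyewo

tanalek ~ hanalek — Eskai t corresponds to Tomiran h word-initially before a back vowel.
nawikip ~ nawekep — Eskai i corresponds to Tomiran e after a consonant, before a consonant other than r, m, n, p, b, f, v.
Applying these to Eskai 'talbiwo':
  talbiwo → halbiwo   (t→h word-initially before a back vowel)
  halbiwo → halbewo   (i→e after a consonant, before a consonant other than r, m, n, p, b, f, v)
So the Tomiran cognate is 'halbewo'.

halbewo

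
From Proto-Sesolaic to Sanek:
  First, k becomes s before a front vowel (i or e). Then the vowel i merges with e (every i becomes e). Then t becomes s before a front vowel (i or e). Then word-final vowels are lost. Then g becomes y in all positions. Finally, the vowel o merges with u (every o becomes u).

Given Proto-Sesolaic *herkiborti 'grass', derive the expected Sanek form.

Sanek: start from *herkiborti.
  rule 1 (palatalisation): herkiborti → hersiborti
  rule 2 (vowel merger): hersiborti → herseborte
  rule 3 (palatalisation): herseborte → herseborse
  rule 4 (apocope): herseborse → hersebors
  rule 5: no change — hersebors
  rule 6 (vowel merger): hersebors → herseburs
  ⇒ Sanek herseburs

herseburs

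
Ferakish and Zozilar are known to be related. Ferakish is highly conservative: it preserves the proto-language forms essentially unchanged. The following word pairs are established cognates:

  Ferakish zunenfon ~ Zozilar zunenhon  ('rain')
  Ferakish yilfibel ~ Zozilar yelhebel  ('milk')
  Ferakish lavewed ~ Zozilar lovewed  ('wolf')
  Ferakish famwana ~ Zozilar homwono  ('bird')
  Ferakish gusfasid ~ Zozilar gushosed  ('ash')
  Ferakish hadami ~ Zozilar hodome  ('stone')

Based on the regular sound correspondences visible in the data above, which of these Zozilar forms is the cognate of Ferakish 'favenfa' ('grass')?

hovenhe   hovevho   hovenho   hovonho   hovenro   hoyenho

hovenho

famwana ~ homwono — Ferakish f corresponds to Zozilar h word-initially before a back vowel.
lavewed ~ lovewed — Ferakish a corresponds to Zozilar o after a consonant, before a labial obstruent.
gusfasid ~ gushosed — Ferakish f corresponds to Zozilar h after a consonant, before a back vowel.
famwana ~ homwono — Ferakish a corresponds to Zozilar o word-finally.
Applying these to Ferakish 'favenfa':
  favenfa → havenfa   (f→h word-initially before a back vowel)
  havenfa → hovenfa   (a→o after a consonant, before a labial obstruent)
  hovenfa → hovenha   (f→h after a consonant, before a back vowel)
  hovenha → hovenho   (a→o word-finally)
So the Zozilar cognate is 'hovenho'.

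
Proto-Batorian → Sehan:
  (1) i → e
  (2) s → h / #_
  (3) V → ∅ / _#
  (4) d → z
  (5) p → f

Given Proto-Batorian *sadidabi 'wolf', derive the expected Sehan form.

Sehan: *sadidabi
  sadidabi → sadedabe   [vowel merger]
  sadedabe → hadedabe   [debuccalisation]
  hadedabe → hadedab   [apocope]
  hadedab → hazezab   [unconditioned shift]
  hazezab (rule 5 does not apply)
  giving Sehan hazezab.

hazezab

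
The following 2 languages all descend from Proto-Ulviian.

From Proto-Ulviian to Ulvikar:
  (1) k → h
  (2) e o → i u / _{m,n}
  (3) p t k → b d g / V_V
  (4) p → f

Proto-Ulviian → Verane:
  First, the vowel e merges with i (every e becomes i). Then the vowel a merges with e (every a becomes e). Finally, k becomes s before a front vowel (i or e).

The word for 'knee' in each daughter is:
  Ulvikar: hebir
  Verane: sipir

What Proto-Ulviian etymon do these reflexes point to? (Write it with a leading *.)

*kepir

Position 1: Ulvikar has h, Verane has s. Taking the neighbouring segments as reconstructed: Ulvikar h could go back to *k or *h; Verane s could go back to *k or *s — the one source consistent with every daughter is *k.
Position 2: Ulvikar has e, Verane has i. Ulvikar preserves e here (none of its changes turn any other segment into e), so the proto-segment is *e.
Verify the candidate proto-form against each daughter:
Ulvikar: *kepir
  kepir → hepir   [unconditioned shift]
  hepir (rule 2 does not apply)
  hepir → hebir   [intervocalic voicing]
  hebir (rule 4 does not apply)
  giving Ulvikar hebir.
Verane: *kepir > kipir > sipir  (by vowel merger, palatalisation)
No other proto-form is consistent with every reflex, so the reconstruction is *kepir.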